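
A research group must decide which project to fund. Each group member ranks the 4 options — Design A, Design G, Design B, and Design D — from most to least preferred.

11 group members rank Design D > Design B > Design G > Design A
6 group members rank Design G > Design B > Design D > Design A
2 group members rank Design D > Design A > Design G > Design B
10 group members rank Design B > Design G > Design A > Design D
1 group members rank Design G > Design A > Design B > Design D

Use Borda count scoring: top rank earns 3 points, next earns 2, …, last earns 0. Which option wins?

Design B

Borda scores:
  Design A: 11·0 + 6·0 + 2·2 + 10·1 + 2 = 16
  Design G: 11·1 + 6·3 + 2·1 + 10·2 + 3 = 54
  Design B: 11·2 + 6·2 + 2·0 + 10·3 + 1 = 65
  Design D: 11·3 + 6·1 + 2·3 + 10·0 + 0 = 45
Design B has the highest total.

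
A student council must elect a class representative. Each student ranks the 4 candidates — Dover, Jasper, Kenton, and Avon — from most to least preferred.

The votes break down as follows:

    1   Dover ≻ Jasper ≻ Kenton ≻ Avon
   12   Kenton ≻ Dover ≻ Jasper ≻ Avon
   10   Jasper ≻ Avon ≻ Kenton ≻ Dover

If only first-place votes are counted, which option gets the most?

First-place vote totals:
  Dover: 1
  Jasper: 10
  Kenton: 12
  Avon: 0
Kenton has the most first-place votes.

Kenton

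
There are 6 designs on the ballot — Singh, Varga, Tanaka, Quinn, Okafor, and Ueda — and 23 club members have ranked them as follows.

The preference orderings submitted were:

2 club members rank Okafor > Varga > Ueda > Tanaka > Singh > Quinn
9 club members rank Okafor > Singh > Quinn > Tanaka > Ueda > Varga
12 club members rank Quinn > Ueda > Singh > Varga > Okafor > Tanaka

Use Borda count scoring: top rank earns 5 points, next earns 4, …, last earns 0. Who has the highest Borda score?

Quinn

Borda scores:
  Singh: 2·1 + 9·4 + 12·3 = 74
  Varga: 2·4 + 9·0 + 12·2 = 32
  Tanaka: 2·2 + 9·2 + 12·0 = 22
  Quinn: 2·0 + 9·3 + 12·5 = 87
  Okafor: 2·5 + 9·5 + 12·1 = 67
  Ueda: 2·3 + 9·1 + 12·4 = 63
Quinn has the highest total.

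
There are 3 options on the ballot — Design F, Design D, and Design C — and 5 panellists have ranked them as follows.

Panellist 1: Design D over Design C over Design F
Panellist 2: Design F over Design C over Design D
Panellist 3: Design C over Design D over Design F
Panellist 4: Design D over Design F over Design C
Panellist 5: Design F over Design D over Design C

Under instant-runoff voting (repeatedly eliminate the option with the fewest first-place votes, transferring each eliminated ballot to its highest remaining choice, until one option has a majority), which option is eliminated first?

Design C

Round 1: Design F 2, Design D 2, Design C 1. Design C has the fewest and is eliminated.
Round 2: Design D 3, Design F 2. Design D has a majority.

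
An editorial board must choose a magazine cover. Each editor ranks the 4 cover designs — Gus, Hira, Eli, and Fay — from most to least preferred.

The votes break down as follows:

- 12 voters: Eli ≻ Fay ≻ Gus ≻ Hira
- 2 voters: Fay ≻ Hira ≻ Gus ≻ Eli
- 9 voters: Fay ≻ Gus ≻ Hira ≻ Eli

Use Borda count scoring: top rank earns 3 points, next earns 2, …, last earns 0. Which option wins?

Borda scores:
  Gus: 12·1 + 2·1 + 9·2 = 32
  Hira: 12·0 + 2·2 + 9·1 = 13
  Eli: 12·3 + 2·0 + 9·0 = 36
  Fay: 12·2 + 2·3 + 9·3 = 57
Fay has the highest total.

Fay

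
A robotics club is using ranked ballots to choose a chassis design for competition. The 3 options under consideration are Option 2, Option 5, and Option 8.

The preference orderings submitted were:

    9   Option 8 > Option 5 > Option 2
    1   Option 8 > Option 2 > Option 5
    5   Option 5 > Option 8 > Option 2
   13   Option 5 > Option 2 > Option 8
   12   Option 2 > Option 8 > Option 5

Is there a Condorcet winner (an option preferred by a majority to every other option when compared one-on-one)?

Head-to-head results (40 voters total):
Option 2 vs Option 5: Option 5 wins 27–13.
Option 2 vs Option 8: Option 2 wins 25–15.
Option 5 vs Option 8: Option 8 wins 22–18.
No candidate beats all others: Option 2 beats Option 8 beats Option 5 beats Option 2, a majority cycle.

No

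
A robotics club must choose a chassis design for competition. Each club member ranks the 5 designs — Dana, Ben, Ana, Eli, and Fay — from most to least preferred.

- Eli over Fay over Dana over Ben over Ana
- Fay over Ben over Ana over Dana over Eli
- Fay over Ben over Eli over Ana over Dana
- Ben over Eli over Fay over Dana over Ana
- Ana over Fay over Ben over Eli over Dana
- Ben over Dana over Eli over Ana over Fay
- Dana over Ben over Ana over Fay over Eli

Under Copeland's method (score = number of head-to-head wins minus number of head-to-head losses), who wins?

Fay

Pairwise results:
  Dana vs Ben: Ben wins 5–2.
  Dana vs Ana: Dana wins 4–3.
  Dana vs Eli: Eli wins 4–3.
  Dana vs Fay: Fay wins 5–2.
  Ben vs Ana: Ben wins 6–1.
  Ben vs Eli: Ben wins 6–1.
  Ben vs Fay: Fay wins 4–3.
  Ana vs Eli: Eli wins 4–3.
  Ana vs Fay: Fay wins 4–3.
  Eli vs Fay: Fay wins 4–3.
Copeland scores (wins − losses):
  Dana: 1 − 3 = -2
  Ben: 3 − 1 = 2
  Ana: 0 − 4 = -4
  Eli: 2 − 2 = 0
  Fay: 4 − 0 = 4
Fay has the best Copeland score.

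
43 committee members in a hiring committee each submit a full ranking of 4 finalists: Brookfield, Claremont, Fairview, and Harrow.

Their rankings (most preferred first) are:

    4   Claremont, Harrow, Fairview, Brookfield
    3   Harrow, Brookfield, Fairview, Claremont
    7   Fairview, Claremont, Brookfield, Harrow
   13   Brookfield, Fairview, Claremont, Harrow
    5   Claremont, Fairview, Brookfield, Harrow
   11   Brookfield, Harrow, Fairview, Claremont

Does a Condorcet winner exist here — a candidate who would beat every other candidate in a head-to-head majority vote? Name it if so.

Brookfield

Head-to-head results (43 voters total):
Brookfield vs Claremont: Brookfield wins 27–16.
Brookfield vs Fairview: Brookfield wins 27–16.
Brookfield vs Harrow: Brookfield wins 36–7.
Claremont vs Fairview: Fairview wins 34–9.
Claremont vs Harrow: Claremont wins 29–14.
Fairview vs Harrow: Fairview wins 25–18.
Brookfield beats each rival — Claremont (27–16), Fairview (27–16), Harrow (36–7) — so Brookfield is the Condorcet winner.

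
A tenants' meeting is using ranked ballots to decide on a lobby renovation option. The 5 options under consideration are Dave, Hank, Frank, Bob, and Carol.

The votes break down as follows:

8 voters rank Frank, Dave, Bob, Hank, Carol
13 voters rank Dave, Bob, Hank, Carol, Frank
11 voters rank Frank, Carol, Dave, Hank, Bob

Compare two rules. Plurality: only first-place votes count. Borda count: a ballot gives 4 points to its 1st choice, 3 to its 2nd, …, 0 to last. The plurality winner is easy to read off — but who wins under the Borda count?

Dave

Plurality first-place counts: Dave 13, Hank 0, Frank 19, Bob 0, Carol 0 → Frank.
Borda totals: Dave 98, Hank 45, Frank 76, Bob 55, Carol 46 → Dave.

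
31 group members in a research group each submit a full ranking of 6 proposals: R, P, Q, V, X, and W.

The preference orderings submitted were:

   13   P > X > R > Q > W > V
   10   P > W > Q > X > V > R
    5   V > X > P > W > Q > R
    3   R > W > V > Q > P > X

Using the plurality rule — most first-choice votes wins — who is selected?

P

First-place vote totals:
  R: 3
  P: 23
  Q: 0
  V: 5
  X: 0
  W: 0
P has the most first-place votes.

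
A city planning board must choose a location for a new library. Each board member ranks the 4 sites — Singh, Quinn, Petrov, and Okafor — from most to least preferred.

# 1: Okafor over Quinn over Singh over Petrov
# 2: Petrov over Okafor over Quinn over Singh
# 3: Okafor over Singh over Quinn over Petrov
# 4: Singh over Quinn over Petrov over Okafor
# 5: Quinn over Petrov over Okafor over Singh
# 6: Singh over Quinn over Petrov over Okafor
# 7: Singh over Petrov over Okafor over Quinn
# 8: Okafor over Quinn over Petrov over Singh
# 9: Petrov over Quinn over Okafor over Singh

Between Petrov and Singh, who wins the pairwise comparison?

Singh

Ballots ranking Petrov above Singh: 4.
Ballots ranking Singh above Petrov: 5.
Singh wins the head-to-head, 5–4.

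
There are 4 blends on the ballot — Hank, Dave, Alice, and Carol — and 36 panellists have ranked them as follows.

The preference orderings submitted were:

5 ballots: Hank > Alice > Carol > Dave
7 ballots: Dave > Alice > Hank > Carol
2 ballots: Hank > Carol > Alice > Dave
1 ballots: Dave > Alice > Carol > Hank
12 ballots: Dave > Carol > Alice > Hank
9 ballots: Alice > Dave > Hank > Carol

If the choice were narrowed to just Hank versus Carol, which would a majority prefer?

Hank

Ballots ranking Hank above Carol: 5+7+2+9 = 23.
Ballots ranking Carol above Hank: 1+12 = 13.
Hank wins the head-to-head, 23–13.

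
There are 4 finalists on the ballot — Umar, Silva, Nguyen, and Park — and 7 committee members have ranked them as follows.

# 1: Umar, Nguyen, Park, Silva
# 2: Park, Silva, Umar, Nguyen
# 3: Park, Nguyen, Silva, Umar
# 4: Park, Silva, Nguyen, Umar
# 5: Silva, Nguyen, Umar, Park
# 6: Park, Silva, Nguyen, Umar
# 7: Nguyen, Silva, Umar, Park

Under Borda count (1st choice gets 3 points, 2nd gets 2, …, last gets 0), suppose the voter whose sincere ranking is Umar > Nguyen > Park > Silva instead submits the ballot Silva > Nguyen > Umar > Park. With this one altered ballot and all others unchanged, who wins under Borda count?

Silva

Borda totals with the altered ballot: Umar 4, Silva 15, Nguyen 11, Park 12.
The switch changes the winner from Park to Silva.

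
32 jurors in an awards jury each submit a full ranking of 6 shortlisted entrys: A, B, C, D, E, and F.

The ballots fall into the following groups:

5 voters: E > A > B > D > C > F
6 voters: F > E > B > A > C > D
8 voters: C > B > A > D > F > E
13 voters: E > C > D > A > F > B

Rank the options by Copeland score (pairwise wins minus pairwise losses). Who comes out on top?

E

Pairwise results:
  A vs B: A wins 18–14.
  A vs C: C wins 21–11.
  A vs D: A wins 19–13.
  A vs E: E wins 24–8.
  A vs F: A wins 26–6.
  B vs C: C wins 21–11.
  B vs D: B wins 19–13.
  B vs E: E wins 24–8.
  B vs F: F wins 19–13.
  C vs D: C wins 27–5.
  C vs E: E wins 24–8.
  C vs F: C wins 26–6.
  D vs E: E wins 24–8.
  D vs F: D wins 26–6.
  E vs F: E wins 18–14.
Copeland scores (wins − losses):
  A: 3 − 2 = 1
  B: 1 − 4 = -3
  C: 4 − 1 = 3
  D: 1 − 4 = -3
  E: 5 − 0 = 5
  F: 1 − 4 = -3
E has the best Copeland score.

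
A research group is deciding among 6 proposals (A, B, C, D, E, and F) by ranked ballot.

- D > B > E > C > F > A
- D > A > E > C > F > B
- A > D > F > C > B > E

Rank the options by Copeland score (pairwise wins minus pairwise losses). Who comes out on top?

Pairwise results:
  A vs B: A wins 2–1.
  A vs C: A wins 2–1.
  A vs D: D wins 2–1.
  A vs E: A wins 2–1.
  A vs F: A wins 2–1.
  B vs C: C wins 2–1.
  B vs D: D wins 3–0.
  B vs E: B wins 2–1.
  B vs F: F wins 2–1.
  C vs D: D wins 3–0.
  C vs E: E wins 2–1.
  C vs F: C wins 2–1.
  D vs E: D wins 3–0.
  D vs F: D wins 3–0.
  E vs F: E wins 2–1.
Copeland scores (wins − losses):
  A: 4 − 1 = 3
  B: 1 − 4 = -3
  C: 2 − 3 = -1
  D: 5 − 0 = 5
  E: 2 − 3 = -1
  F: 1 − 4 = -3
D has the best Copeland score.

D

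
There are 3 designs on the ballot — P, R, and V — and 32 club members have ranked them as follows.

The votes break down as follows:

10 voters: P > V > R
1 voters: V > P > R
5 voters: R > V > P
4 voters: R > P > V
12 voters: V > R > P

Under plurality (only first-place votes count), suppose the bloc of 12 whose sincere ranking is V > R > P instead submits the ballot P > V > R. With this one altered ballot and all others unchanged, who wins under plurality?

First-place totals with the altered ballot: P 22, R 9, V 1.
The switch changes the winner from V to P.

P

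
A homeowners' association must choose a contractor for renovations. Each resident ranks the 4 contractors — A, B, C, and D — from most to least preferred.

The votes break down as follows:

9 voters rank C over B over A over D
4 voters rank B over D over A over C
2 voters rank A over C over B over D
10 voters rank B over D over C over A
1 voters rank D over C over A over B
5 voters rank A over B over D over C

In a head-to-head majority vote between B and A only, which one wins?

Ballots ranking B above A: 9+4+10 = 23.
Ballots ranking A above B: 2+1+5 = 8.
B wins the head-to-head, 23–8.

B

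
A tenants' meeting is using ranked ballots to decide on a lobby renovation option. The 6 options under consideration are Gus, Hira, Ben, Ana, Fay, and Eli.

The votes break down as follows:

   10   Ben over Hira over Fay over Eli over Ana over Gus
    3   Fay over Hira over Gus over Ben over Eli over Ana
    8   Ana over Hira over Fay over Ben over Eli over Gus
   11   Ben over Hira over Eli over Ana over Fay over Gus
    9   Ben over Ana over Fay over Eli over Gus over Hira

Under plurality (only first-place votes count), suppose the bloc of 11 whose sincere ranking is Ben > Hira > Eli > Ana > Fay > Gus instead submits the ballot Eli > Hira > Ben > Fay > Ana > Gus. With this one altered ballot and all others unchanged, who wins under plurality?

First-place totals with the altered ballot: Gus 0, Hira 0, Ben 19, Ana 8, Fay 3, Eli 11.
The winner is unchanged: still Ben.

Ben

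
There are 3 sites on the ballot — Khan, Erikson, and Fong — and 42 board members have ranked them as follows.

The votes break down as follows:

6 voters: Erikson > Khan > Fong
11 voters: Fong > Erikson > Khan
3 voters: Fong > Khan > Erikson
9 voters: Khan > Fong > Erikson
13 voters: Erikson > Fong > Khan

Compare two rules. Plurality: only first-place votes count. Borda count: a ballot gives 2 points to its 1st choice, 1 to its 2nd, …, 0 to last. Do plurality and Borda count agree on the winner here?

Plurality first-place counts: Khan 9, Erikson 19, Fong 14 → Erikson.
Borda totals: Khan 27, Erikson 49, Fong 50 → Fong.
The two rules disagree: plurality picks Erikson, Borda picks Fong.

No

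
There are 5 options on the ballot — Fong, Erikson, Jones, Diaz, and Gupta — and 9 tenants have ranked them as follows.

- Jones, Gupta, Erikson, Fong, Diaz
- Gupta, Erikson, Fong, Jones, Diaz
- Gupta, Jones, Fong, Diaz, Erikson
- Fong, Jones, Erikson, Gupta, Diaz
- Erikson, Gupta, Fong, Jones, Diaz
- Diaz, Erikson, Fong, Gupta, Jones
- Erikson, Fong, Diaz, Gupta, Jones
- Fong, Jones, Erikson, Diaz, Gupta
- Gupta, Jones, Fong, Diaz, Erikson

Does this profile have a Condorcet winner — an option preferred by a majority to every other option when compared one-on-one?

Head-to-head results (9 voters total):
Fong vs Erikson: Erikson wins 5–4.
Fong vs Jones: Fong wins 6–3.
Fong vs Diaz: Fong wins 8–1.
Fong vs Gupta: Gupta wins 5–4.
Erikson vs Jones: Jones wins 5–4.
Erikson vs Diaz: Erikson wins 6–3.
Erikson vs Gupta: Erikson wins 5–4.
Jones vs Diaz: Jones wins 7–2.
Jones vs Gupta: Gupta wins 6–3.
Diaz vs Gupta: Gupta wins 6–3.
No candidate beats all others: Fong beats Jones beats Erikson beats Fong, a majority cycle.

No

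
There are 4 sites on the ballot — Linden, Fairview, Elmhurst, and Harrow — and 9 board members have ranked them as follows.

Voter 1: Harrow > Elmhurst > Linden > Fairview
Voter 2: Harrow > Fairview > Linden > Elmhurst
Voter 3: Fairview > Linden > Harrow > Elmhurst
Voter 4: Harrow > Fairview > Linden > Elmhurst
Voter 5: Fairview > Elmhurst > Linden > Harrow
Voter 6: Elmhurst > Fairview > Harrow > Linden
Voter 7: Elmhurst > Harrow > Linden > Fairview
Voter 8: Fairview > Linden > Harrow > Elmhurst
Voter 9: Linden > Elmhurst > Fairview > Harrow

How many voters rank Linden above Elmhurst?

5

Ballots ranking Linden above Elmhurst: 5.
Ballots ranking Elmhurst above Linden: 4.
So 5 of 9 voters prefer Linden to Elmhurst.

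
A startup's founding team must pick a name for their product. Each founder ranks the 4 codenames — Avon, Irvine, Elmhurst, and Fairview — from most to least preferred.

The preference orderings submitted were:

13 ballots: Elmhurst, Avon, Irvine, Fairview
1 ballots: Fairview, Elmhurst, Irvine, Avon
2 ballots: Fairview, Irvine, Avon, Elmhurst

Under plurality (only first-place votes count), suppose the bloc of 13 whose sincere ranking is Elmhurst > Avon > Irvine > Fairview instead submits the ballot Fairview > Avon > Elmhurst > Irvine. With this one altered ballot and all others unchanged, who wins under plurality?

Fairview

First-place totals with the altered ballot: Avon 0, Irvine 0, Elmhurst 0, Fairview 16.
The switch changes the winner from Elmhurst to Fairview.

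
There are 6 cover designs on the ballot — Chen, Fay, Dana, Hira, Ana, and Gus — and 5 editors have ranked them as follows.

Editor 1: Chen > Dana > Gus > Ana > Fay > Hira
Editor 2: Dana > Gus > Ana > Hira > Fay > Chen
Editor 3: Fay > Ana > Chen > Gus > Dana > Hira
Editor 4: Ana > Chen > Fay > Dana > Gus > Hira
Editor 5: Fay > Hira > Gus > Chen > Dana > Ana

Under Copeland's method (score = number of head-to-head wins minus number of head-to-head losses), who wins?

Fay

Pairwise results:
  Chen vs Fay: Fay wins 3–2.
  Chen vs Dana: Chen wins 4–1.
  Chen vs Hira: Chen wins 3–2.
  Chen vs Ana: Ana wins 3–2.
  Chen vs Gus: Chen wins 3–2.
  Fay vs Dana: Fay wins 3–2.
  Fay vs Hira: Fay wins 4–1.
  Fay vs Ana: Ana wins 3–2.
  Fay vs Gus: Fay wins 3–2.
  Dana vs Hira: Dana wins 4–1.
  Dana vs Ana: Dana wins 3–2.
  Dana vs Gus: Dana wins 3–2.
  Hira vs Ana: Ana wins 4–1.
  Hira vs Gus: Gus wins 4–1.
  Ana vs Gus: Gus wins 3–2.
Copeland scores (wins − losses):
  Chen: 3 − 2 = 1
  Fay: 4 − 1 = 3
  Dana: 3 − 2 = 1
  Hira: 0 − 5 = -5
  Ana: 3 − 2 = 1
  Gus: 2 − 3 = -1
Fay has the best Copeland score.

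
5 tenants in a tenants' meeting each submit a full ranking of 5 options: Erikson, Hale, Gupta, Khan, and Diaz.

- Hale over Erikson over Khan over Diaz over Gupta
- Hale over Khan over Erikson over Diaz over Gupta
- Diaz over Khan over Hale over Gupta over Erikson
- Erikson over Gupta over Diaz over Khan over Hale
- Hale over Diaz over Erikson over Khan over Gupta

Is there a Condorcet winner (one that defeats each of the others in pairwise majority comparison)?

Head-to-head results (5 voters total):
Erikson vs Hale: Hale wins 4–1.
Erikson vs Gupta: Erikson wins 4–1.
Erikson vs Khan: Erikson wins 3–2.
Erikson vs Diaz: Erikson wins 3–2.
Hale vs Gupta: Hale wins 4–1.
Hale vs Khan: Hale wins 3–2.
Hale vs Diaz: Hale wins 3–2.
Gupta vs Khan: Khan wins 4–1.
Gupta vs Diaz: Diaz wins 4–1.
Khan vs Diaz: Diaz wins 3–2.
Hale beats each rival — Erikson (4–1), Gupta (4–1), Khan (3–2), Diaz (3–2) — so Hale is the Condorcet winner.

Yes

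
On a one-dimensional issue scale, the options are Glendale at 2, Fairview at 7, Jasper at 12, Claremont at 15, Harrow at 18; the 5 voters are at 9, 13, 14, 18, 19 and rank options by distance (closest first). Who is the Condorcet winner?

With single-peaked preferences on a line, the Condorcet winner is the candidate closest to the median voter.
The median voter (position 14) is closest to Claremont at 15.
Check: Claremont vs Fairview — voters closer to Claremont: 4 of 5.

Claremont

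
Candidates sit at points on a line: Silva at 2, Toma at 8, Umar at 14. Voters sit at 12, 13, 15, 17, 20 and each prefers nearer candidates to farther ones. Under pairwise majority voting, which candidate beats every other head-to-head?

Umar

With single-peaked preferences on a line, the Condorcet winner is the candidate closest to the median voter.
The median voter (position 15) is closest to Umar at 14.
Check: Umar vs Toma — voters closer to Umar: 5 of 5.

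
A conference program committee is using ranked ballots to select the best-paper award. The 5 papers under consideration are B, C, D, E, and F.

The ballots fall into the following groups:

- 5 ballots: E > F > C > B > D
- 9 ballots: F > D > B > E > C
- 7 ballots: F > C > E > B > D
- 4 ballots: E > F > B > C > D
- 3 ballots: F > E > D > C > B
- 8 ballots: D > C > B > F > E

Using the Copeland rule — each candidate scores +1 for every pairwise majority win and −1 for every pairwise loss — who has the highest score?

Pairwise results:
  B vs C: C wins 23–13.
  B vs D: D wins 20–16.
  B vs E: E wins 19–17.
  B vs F: F wins 28–8.
  C vs D: D wins 20–16.
  C vs E: E wins 21–15.
  C vs F: F wins 28–8.
  D vs E: E wins 19–17.
  D vs F: F wins 28–8.
  E vs F: F wins 27–9.
Copeland scores (wins − losses):
  B: 0 − 4 = -4
  C: 1 − 3 = -2
  D: 2 − 2 = 0
  E: 3 − 1 = 2
  F: 4 − 0 = 4
F has the best Copeland score.

F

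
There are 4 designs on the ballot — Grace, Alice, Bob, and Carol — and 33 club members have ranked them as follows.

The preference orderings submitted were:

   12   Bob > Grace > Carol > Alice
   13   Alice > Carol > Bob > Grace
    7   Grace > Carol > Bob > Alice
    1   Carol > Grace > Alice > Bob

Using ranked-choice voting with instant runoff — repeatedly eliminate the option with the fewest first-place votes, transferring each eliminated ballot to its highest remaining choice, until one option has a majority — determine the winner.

Bob

Round 1: Alice 13, Bob 12, Grace 7, Carol 1. Carol has the fewest and is eliminated.
Round 2: Alice 13, Bob 12, Grace 8. Grace has the fewest and is eliminated.
Round 3: Bob 19, Alice 14. Bob has a majority.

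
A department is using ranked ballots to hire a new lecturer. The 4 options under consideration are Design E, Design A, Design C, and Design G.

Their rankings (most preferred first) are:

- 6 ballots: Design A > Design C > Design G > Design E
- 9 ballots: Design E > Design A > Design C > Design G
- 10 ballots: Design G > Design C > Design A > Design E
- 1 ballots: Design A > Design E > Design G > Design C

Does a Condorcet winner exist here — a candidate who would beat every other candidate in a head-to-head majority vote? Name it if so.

Design A

Head-to-head results (26 voters total):
Design E vs Design A: Design A wins 17–9.
Design E vs Design C: Design C wins 16–10.
Design E vs Design G: Design G wins 16–10.
Design A vs Design C: Design A wins 16–10.
Design A vs Design G: Design A wins 16–10.
Design C vs Design G: Design C wins 15–11.
Design A beats each rival — Design E (17–9), Design C (16–10), Design G (16–10) — so Design A is the Condorcet winner.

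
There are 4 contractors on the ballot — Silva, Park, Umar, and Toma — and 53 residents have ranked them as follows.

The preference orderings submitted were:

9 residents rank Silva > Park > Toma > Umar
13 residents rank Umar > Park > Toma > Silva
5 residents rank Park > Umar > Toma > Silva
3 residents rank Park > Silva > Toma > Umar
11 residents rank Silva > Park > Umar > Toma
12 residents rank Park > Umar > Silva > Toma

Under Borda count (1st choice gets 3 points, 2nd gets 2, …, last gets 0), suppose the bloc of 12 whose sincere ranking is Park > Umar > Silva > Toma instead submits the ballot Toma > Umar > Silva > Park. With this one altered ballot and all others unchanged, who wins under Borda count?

Park

Borda totals with the altered ballot: Silva 78, Park 90, Umar 84, Toma 66.
The winner is unchanged: still Park.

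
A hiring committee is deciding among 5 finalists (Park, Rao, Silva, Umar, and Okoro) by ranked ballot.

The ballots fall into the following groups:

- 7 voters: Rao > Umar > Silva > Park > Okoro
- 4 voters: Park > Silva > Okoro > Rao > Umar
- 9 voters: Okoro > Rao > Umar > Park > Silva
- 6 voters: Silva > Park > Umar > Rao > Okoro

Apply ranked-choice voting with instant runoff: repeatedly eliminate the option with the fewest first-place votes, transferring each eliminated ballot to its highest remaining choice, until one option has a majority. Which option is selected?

Round 1: Okoro 9, Rao 7, Silva 6, Park 4, Umar 0. Umar has the fewest and is eliminated.
Round 2: Okoro 9, Rao 7, Silva 6, Park 4. Park has the fewest and is eliminated.
Round 3: Silva 10, Okoro 9, Rao 7. Rao has the fewest and is eliminated.
Round 4: Silva 17, Okoro 9. Silva has a majority.

Silva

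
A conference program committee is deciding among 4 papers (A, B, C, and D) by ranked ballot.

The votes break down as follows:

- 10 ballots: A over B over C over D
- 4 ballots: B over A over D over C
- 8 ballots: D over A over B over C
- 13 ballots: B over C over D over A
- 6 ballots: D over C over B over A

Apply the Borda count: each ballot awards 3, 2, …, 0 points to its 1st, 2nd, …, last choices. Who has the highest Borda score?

B

Borda scores:
  A: 10·3 + 4·2 + 8·2 + 13·0 + 6·0 = 54
  B: 10·2 + 4·3 + 8·1 + 13·3 + 6·1 = 85
  C: 10·1 + 4·0 + 8·0 + 13·2 + 6·2 = 48
  D: 10·0 + 4·1 + 8·3 + 13·1 + 6·3 = 59
B has the highest total.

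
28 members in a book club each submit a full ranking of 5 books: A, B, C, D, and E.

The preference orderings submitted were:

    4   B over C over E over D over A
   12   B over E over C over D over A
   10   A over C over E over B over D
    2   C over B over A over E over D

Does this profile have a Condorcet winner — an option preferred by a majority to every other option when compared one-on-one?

Yes

Head-to-head results (28 voters total):
A vs B: B wins 18–10.
A vs C: C wins 18–10.
A vs D: D wins 16–12.
A vs E: E wins 16–12.
B vs C: B wins 16–12.
B vs D: B wins 28–0.
B vs E: B wins 18–10.
C vs D: C wins 28–0.
C vs E: C wins 16–12.
D vs E: E wins 28–0.
B beats each rival — A (18–10), C (16–12), D (28–0), E (18–10) — so B is the Condorcet winner.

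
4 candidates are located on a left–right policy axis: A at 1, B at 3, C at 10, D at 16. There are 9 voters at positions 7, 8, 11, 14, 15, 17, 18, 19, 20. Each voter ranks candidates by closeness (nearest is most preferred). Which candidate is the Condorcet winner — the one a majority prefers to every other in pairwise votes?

D

With single-peaked preferences on a line, the Condorcet winner is the candidate closest to the median voter.
The median voter (position 15) is closest to D at 16.
Check: D vs C — voters closer to D: 6 of 9.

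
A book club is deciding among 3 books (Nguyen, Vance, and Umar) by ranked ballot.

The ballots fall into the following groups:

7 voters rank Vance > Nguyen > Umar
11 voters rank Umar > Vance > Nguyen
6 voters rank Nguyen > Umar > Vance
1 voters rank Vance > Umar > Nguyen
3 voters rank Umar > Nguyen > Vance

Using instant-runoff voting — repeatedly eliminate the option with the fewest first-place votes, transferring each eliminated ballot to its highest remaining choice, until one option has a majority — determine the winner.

Round 1: Umar 14, Vance 8, Nguyen 6. Nguyen has the fewest and is eliminated.
Round 2: Umar 20, Vance 8. Umar has a majority.

Umar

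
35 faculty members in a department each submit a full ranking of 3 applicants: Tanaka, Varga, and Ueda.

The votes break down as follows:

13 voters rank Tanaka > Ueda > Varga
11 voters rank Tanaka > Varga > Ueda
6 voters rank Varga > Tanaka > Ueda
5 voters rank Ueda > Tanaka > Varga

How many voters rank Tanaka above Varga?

29

Ballots ranking Tanaka above Varga: 13+11+5 = 29.
Ballots ranking Varga above Tanaka: 6.
So 29 of 35 voters prefer Tanaka to Varga.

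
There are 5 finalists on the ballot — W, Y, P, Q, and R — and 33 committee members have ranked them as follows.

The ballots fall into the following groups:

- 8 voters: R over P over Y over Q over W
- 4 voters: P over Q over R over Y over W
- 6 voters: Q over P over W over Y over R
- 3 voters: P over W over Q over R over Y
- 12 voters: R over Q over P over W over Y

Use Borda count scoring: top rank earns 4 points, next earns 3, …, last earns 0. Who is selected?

P

Borda scores:
  W: 8·0 + 4·0 + 6·2 + 3·3 + 12·1 = 33
  Y: 8·2 + 4·1 + 6·1 + 3·0 + 12·0 = 26
  P: 8·3 + 4·4 + 6·3 + 3·4 + 12·2 = 94
  Q: 8·1 + 4·3 + 6·4 + 3·2 + 12·3 = 86
  R: 8·4 + 4·2 + 6·0 + 3·1 + 12·4 = 91
P has the highest total.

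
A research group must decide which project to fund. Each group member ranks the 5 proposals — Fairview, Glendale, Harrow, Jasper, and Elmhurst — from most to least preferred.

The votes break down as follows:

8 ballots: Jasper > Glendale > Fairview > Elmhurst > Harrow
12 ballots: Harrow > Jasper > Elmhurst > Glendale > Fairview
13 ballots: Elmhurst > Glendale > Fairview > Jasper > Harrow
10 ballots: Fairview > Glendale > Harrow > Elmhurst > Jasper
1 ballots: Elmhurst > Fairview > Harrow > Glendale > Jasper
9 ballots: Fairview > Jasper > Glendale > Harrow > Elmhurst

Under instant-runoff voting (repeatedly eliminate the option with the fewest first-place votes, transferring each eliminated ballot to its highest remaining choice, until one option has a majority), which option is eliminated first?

Glendale

Round 1: Fairview 19, Elmhurst 14, Harrow 12, Jasper 8, Glendale 0. Glendale has the fewest and is eliminated.
Round 2: Fairview 19, Elmhurst 14, Harrow 12, Jasper 8. Jasper has the fewest and is eliminated.
Round 3: Fairview 27, Elmhurst 14, Harrow 12. Fairview has a majority.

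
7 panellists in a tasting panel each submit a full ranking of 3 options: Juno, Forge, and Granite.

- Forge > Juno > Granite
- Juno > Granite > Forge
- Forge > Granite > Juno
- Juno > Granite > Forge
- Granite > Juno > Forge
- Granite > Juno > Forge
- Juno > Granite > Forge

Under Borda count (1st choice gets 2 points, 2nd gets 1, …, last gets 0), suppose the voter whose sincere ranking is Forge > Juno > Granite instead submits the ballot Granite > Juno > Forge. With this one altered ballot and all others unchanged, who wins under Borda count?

Borda totals with the altered ballot: Juno 9, Forge 2, Granite 10.
The switch changes the winner from Juno to Granite.

Granite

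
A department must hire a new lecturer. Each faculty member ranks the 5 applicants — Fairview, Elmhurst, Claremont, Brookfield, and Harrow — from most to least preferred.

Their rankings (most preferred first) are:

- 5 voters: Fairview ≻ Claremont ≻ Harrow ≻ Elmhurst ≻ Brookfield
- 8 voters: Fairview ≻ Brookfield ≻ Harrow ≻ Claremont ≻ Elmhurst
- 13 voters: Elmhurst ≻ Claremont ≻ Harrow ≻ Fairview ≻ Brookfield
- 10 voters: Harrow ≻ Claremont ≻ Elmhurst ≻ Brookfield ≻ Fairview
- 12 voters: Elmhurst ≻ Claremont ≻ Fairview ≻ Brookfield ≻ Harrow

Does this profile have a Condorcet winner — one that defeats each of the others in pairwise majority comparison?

Head-to-head results (48 voters total):
Fairview vs Elmhurst: Elmhurst wins 35–13.
Fairview vs Claremont: Claremont wins 35–13.
Fairview vs Brookfield: Fairview wins 38–10.
Fairview vs Harrow: Fairview wins 25–23.
Elmhurst vs Claremont: Elmhurst wins 25–23.
Elmhurst vs Brookfield: Elmhurst wins 40–8.
Elmhurst vs Harrow: Elmhurst wins 25–23.
Claremont vs Brookfield: Claremont wins 40–8.
Claremont vs Harrow: Claremont wins 30–18.
Brookfield vs Harrow: Harrow wins 28–20.
Elmhurst beats each rival — Fairview (35–13), Claremont (25–23), Brookfield (40–8), Harrow (25–23) — so Elmhurst is the Condorcet winner.

Yes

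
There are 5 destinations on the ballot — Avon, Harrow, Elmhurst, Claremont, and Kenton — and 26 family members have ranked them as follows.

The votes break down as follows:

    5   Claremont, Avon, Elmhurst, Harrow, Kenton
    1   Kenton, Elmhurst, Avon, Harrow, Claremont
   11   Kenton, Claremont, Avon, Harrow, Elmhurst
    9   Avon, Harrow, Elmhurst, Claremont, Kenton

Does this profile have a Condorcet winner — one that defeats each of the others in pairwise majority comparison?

Yes

Head-to-head results (26 voters total):
Avon vs Harrow: Avon wins 26–0.
Avon vs Elmhurst: Avon wins 25–1.
Avon vs Claremont: Claremont wins 16–10.
Avon vs Kenton: Avon wins 14–12.
Harrow vs Elmhurst: Harrow wins 20–6.
Harrow vs Claremont: Claremont wins 16–10.
Harrow vs Kenton: Harrow wins 14–12.
Elmhurst vs Claremont: Claremont wins 16–10.
Elmhurst vs Kenton: Elmhurst wins 14–12.
Claremont vs Kenton: Claremont wins 14–12.
Claremont beats each rival — Avon (16–10), Harrow (16–10), Elmhurst (16–10), Kenton (14–12) — so Claremont is the Condorcet winner.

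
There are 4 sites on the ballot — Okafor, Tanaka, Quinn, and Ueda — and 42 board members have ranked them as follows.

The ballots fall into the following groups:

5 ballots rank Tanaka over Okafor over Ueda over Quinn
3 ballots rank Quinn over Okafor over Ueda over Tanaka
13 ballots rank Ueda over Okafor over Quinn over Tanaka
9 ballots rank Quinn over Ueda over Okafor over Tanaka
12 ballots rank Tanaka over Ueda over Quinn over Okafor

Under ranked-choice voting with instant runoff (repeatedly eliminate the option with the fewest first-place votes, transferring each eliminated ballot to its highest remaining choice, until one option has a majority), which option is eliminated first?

Round 1: Tanaka 17, Ueda 13, Quinn 12, Okafor 0. Okafor has the fewest and is eliminated.
Round 2: Tanaka 17, Ueda 13, Quinn 12. Quinn has the fewest and is eliminated.
Round 3: Ueda 25, Tanaka 17. Ueda has a majority.

Okafor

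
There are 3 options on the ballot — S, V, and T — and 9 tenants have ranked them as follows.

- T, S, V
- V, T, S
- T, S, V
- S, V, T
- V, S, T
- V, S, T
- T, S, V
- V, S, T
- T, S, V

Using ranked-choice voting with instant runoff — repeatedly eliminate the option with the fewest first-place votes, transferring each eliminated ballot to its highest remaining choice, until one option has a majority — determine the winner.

Round 1: V 4, T 4, S 1. S has the fewest and is eliminated.
Round 2: V 5, T 4. V has a majority.

V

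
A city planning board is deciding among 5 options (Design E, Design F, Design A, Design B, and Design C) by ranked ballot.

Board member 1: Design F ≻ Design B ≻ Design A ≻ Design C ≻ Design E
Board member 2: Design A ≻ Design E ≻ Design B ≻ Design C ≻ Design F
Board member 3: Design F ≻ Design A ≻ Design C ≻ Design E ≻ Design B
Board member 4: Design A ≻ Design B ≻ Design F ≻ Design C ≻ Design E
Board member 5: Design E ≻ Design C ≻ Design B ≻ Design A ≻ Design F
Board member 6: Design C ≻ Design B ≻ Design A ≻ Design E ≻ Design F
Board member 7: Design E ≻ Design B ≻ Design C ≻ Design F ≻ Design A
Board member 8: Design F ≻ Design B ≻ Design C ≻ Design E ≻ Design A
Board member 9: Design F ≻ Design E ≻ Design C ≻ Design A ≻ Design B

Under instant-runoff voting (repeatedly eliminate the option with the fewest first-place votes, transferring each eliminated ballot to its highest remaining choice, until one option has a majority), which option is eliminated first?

Round 1: Design F 4, Design E 2, Design A 2, Design C 1, Design B 0. Design B has the fewest and is eliminated.
Round 2: Design F 4, Design E 2, Design A 2, Design C 1. Design C has the fewest and is eliminated.
Round 3: Design F 4, Design A 3, Design E 2. Design E has the fewest and is eliminated.
Round 4: Design F 5, Design A 4. Design F has a majority.

Design B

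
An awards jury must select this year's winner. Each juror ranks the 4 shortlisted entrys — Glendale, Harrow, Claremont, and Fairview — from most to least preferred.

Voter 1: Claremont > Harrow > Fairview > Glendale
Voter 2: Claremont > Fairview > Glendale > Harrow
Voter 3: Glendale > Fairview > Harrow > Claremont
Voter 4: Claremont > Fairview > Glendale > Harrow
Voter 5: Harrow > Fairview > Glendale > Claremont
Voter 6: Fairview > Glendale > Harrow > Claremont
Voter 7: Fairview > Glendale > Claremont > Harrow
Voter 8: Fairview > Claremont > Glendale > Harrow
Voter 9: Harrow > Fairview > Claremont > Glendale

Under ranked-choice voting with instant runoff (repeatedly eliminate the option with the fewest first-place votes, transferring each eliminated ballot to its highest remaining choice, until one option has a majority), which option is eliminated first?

Round 1: Claremont 3, Fairview 3, Harrow 2, Glendale 1. Glendale has the fewest and is eliminated.
Round 2: Fairview 4, Claremont 3, Harrow 2. Harrow has the fewest and is eliminated.
Round 3: Fairview 6, Claremont 3. Fairview has a majority.

Glendale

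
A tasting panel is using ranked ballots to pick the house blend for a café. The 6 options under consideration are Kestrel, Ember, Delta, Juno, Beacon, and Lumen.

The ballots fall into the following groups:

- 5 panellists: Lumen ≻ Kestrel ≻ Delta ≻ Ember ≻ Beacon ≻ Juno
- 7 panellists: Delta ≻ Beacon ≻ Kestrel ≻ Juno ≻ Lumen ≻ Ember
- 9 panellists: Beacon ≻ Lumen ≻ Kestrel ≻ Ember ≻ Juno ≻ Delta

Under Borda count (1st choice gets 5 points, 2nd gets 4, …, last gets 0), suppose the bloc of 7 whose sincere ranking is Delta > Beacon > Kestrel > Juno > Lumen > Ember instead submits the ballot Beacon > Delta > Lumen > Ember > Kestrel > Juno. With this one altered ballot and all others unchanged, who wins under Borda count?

Borda totals with the altered ballot: Kestrel 54, Ember 42, Delta 43, Juno 9, Beacon 85, Lumen 82.
The winner is unchanged: still Beacon.

Beacon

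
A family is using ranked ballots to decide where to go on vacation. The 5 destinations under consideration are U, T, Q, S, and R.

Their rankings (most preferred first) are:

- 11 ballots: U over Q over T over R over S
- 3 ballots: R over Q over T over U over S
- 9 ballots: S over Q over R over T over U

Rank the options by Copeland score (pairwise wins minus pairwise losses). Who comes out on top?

Q

Pairwise results:
  U vs T: T wins 12–11.
  U vs Q: Q wins 12–11.
  U vs S: U wins 14–9.
  U vs R: R wins 12–11.
  T vs Q: Q wins 23–0.
  T vs S: T wins 14–9.
  T vs R: R wins 12–11.
  Q vs S: Q wins 14–9.
  Q vs R: Q wins 20–3.
  S vs R: R wins 14–9.
Copeland scores (wins − losses):
  U: 1 − 3 = -2
  T: 2 − 2 = 0
  Q: 4 − 0 = 4
  S: 0 − 4 = -4
  R: 3 − 1 = 2
Q has the best Copeland score.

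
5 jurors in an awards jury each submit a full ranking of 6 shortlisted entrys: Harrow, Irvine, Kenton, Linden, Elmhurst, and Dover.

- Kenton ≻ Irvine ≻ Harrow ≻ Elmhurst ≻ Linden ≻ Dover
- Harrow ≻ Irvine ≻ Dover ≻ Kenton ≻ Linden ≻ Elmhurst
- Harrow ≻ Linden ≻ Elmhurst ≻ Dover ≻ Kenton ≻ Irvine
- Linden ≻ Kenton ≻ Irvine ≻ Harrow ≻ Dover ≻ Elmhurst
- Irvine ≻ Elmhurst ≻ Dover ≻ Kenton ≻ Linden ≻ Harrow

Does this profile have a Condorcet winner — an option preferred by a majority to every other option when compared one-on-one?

No

Head-to-head results (5 voters total):
Harrow vs Irvine: Irvine wins 3–2.
Harrow vs Kenton: Kenton wins 3–2.
Harrow vs Linden: Harrow wins 3–2.
Harrow vs Elmhurst: Harrow wins 4–1.
Harrow vs Dover: Harrow wins 4–1.
Irvine vs Kenton: Kenton wins 3–2.
Irvine vs Linden: Irvine wins 3–2.
Irvine vs Elmhurst: Irvine wins 4–1.
Irvine vs Dover: Irvine wins 4–1.
Kenton vs Linden: Kenton wins 3–2.
Kenton vs Elmhurst: Kenton wins 3–2.
Kenton vs Dover: Dover wins 3–2.
Linden vs Elmhurst: Linden wins 3–2.
Linden vs Dover: Linden wins 3–2.
Elmhurst vs Dover: Elmhurst wins 3–2.
No candidate beats all others: Harrow beats Dover beats Kenton beats Harrow, a majority cycle.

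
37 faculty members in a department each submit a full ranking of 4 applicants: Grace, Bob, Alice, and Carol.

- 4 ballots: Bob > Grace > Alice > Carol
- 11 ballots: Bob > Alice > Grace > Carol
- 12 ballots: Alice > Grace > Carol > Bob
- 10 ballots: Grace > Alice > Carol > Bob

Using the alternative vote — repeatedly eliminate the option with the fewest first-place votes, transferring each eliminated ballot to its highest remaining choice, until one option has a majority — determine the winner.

Round 1: Bob 15, Alice 12, Grace 10, Carol 0. Carol has the fewest and is eliminated.
Round 2: Bob 15, Alice 12, Grace 10. Grace has the fewest and is eliminated.
Round 3: Alice 22, Bob 15. Alice has a majority.

Alice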